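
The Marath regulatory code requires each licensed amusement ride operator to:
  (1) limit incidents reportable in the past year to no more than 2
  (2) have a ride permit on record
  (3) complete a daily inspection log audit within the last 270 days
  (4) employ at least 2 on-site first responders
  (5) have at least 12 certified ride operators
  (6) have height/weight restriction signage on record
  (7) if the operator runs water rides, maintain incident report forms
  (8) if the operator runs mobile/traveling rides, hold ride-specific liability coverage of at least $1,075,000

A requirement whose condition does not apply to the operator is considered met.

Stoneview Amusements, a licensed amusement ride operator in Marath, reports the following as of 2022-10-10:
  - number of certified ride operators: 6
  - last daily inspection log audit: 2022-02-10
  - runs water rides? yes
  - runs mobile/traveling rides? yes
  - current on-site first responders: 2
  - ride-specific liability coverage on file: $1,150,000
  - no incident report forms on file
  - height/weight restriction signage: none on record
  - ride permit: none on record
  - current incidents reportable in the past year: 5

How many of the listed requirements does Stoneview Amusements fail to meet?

5

1. incidents reportable in the past year 5 > 2 → not met
2. ride permit absent → not met
3. daily inspection log audit 242 days ago vs limit 270 → met
4. on-site first responders 2 ≥ 2 → met
5. certified ride operators 6 < 12 → not met
6. height/weight restriction signage absent → not met
7. condition 'runs water rides' holds; incident report forms absent → not met
8. condition 'runs mobile/traveling rides' holds; ride-specific liability coverage $1,150,000 ≥ $1,075,000 → met
Not met: 5 of 8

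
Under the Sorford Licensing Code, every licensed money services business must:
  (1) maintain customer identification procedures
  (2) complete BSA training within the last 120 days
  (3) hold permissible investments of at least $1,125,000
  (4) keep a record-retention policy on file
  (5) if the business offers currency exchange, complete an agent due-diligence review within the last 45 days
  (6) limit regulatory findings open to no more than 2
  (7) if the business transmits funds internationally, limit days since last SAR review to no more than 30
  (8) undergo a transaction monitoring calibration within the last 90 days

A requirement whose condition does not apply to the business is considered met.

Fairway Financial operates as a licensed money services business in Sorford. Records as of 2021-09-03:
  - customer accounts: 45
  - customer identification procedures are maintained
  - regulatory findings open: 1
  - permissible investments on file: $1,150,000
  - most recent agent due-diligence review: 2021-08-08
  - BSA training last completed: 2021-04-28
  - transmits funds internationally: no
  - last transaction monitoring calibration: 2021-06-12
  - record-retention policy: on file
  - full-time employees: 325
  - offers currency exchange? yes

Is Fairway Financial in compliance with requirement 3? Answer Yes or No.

3. permissible investments $1,150,000 ≥ $1,125,000 → met

Yes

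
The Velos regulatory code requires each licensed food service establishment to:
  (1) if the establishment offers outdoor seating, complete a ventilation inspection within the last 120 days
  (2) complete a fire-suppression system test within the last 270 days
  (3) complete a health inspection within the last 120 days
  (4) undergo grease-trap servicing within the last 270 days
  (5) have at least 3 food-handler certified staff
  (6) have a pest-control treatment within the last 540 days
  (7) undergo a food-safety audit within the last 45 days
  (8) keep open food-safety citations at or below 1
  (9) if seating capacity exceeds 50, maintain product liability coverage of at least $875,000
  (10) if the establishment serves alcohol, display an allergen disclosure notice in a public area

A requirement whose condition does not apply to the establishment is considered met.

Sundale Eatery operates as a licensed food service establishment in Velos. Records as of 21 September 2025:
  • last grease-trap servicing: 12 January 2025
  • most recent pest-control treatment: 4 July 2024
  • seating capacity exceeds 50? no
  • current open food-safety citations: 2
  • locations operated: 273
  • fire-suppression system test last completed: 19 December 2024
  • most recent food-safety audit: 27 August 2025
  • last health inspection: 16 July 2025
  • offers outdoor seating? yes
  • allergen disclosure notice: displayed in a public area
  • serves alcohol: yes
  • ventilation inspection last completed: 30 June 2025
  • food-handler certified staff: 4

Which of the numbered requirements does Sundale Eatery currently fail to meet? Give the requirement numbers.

1. condition 'offers outdoor seating' holds; ventilation inspection 83 days ago vs limit 120 → met
2. fire-suppression system test 276 days ago vs limit 270 → not met
3. health inspection 67 days ago vs limit 120 → met
4. grease-trap servicing 252 days ago vs limit 270 → met
5. food-handler certified staff 4 ≥ 3 → met
6. pest-control treatment 444 days ago vs limit 540 → met
7. food-safety audit 25 days ago vs limit 45 → met
8. open food-safety citations 2 > 1 → not met
9. condition 'seating capacity exceeds 50' does not hold → requirement n/a → met
10. condition 'serves alcohol' holds; allergen disclosure notice present → met
Not met: 2, 8

2, 8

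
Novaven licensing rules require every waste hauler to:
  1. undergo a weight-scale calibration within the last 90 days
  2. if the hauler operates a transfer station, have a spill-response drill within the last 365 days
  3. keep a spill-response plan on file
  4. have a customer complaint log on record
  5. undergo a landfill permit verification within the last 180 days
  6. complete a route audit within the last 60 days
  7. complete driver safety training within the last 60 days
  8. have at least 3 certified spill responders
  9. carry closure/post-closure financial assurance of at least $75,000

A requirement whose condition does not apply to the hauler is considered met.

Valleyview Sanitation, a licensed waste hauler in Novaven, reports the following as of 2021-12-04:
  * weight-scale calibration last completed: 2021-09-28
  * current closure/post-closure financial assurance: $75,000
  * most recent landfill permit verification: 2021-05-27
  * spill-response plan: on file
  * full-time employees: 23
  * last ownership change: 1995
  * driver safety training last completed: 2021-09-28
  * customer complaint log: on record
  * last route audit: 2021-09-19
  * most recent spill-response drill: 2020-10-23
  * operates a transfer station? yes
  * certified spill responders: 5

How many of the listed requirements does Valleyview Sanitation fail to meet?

1. weight-scale calibration 67 days ago vs limit 90 → met
2. condition 'operates a transfer station' holds; spill-response drill 407 days ago vs limit 365 → not met
3. spill-response plan present → met
4. customer complaint log present → met
5. landfill permit verification 191 days ago vs limit 180 → not met
6. route audit 76 days ago vs limit 60 → not met
7. driver safety training 67 days ago vs limit 60 → not met
8. certified spill responders 5 ≥ 3 → met
9. closure/post-closure financial assurance $75,000 ≥ $75,000 → met
Not met: 4 of 9

4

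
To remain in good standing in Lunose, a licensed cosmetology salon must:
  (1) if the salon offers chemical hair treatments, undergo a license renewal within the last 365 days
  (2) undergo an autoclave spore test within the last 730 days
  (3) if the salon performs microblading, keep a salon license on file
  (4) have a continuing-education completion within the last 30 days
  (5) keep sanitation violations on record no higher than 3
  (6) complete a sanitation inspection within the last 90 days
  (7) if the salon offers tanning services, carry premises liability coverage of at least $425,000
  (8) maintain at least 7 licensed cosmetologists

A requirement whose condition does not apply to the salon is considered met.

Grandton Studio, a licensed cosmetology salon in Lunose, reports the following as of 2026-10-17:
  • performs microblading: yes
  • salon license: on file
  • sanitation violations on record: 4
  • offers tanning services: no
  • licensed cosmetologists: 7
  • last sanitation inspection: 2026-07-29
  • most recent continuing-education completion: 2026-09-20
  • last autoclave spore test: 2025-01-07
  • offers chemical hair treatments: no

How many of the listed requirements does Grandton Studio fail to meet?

1

1. condition 'offers chemical hair treatments' does not hold → requirement n/a → met
2. autoclave spore test 648 days ago vs limit 730 → met
3. condition 'performs microblading' holds; salon license present → met
4. continuing-education completion 27 days ago vs limit 30 → met
5. sanitation violations on record 4 > 3 → not met
6. sanitation inspection 80 days ago vs limit 90 → met
7. condition 'offers tanning services' does not hold → requirement n/a → met
8. licensed cosmetologists 7 ≥ 7 → met
Not met: 1 of 8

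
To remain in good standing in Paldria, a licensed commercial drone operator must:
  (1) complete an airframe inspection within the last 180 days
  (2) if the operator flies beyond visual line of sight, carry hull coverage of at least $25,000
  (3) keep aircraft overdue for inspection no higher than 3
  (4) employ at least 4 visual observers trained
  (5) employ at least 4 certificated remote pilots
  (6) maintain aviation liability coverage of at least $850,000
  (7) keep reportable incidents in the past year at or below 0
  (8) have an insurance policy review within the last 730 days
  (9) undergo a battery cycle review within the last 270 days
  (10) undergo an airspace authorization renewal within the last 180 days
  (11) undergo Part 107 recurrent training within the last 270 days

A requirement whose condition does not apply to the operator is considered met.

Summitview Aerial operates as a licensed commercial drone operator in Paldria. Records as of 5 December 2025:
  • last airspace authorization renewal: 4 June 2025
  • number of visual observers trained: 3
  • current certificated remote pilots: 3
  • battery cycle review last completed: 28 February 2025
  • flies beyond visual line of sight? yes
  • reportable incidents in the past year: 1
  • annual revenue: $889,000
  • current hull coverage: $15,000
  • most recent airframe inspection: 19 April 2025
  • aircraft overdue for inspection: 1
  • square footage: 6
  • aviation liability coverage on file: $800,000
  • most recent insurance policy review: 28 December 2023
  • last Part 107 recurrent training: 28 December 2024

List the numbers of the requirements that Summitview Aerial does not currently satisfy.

1. airframe inspection 230 days ago vs limit 180 → not met
2. condition 'flies beyond visual line of sight' holds; hull coverage $15,000 < $25,000 → not met
3. aircraft overdue for inspection 1 ≤ 3 → met
4. visual observers trained 3 < 4 → not met
5. certificated remote pilots 3 < 4 → not met
6. aviation liability coverage $800,000 < $850,000 → not met
7. reportable incidents in the past year 1 > 0 → not met
8. insurance policy review 708 days ago vs limit 730 → met
9. battery cycle review 280 days ago vs limit 270 → not met
10. airspace authorization renewal 184 days ago vs limit 180 → not met
11. Part 107 recurrent training 342 days ago vs limit 270 → not met
Not met: 1, 2, 4, 5, 6, 7, 9, 10, 11

1, 2, 4, 5, 6, 7, 9, 10, 11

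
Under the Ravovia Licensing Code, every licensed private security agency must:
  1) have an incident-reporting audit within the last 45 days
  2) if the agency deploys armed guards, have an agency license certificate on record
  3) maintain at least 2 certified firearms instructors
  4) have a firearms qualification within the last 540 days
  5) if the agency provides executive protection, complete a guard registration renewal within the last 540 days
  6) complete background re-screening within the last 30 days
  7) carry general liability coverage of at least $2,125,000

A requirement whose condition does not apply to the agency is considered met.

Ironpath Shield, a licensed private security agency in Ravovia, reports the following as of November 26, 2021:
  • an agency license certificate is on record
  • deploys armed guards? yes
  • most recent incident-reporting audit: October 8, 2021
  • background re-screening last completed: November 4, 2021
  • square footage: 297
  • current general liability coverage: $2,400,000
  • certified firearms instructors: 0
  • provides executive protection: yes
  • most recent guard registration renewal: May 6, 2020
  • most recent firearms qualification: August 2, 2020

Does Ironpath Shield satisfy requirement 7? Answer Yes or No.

7. general liability coverage $2,400,000 ≥ $2,125,000 → met

Yes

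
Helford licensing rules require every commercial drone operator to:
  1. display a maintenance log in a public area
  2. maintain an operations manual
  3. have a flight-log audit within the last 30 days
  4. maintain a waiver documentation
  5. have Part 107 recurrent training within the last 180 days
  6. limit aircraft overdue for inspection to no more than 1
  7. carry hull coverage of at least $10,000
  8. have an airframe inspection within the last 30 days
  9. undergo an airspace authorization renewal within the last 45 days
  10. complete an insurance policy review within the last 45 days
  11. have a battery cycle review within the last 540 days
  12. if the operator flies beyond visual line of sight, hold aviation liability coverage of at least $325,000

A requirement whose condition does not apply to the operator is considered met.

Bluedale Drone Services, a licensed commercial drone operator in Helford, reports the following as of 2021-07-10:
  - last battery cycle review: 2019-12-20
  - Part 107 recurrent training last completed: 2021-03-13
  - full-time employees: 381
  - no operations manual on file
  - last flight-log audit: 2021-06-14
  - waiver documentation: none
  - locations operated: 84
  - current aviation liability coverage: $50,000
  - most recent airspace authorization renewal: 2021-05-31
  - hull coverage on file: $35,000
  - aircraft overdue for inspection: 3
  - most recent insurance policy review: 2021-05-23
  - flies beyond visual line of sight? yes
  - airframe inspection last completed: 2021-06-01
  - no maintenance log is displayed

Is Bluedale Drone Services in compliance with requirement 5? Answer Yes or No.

5. Part 107 recurrent training 119 days ago vs limit 180 → met

Yes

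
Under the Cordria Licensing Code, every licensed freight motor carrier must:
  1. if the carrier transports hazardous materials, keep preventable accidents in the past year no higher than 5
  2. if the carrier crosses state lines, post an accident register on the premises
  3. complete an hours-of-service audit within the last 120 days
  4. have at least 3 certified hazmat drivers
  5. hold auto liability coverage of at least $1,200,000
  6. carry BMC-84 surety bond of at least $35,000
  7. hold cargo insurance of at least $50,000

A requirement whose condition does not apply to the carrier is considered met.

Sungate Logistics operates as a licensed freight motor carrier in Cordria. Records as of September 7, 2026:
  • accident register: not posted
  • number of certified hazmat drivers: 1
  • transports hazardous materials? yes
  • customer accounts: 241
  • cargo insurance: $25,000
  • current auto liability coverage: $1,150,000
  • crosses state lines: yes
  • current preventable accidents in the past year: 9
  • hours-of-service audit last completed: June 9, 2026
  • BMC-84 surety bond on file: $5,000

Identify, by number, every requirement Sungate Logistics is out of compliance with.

1, 2, 4, 5, 6, 7

1. condition 'transports hazardous materials' holds; preventable accidents in the past year 9 > 5 → not met
2. condition 'crosses state lines' holds; accident register absent → not met
3. hours-of-service audit 90 days ago vs limit 120 → met
4. certified hazmat drivers 1 < 3 → not met
5. auto liability coverage $1,150,000 < $1,200,000 → not met
6. BMC-84 surety bond $5,000 < $35,000 → not met
7. cargo insurance $25,000 < $50,000 → not met
Not met: 1, 2, 4, 5, 6, 7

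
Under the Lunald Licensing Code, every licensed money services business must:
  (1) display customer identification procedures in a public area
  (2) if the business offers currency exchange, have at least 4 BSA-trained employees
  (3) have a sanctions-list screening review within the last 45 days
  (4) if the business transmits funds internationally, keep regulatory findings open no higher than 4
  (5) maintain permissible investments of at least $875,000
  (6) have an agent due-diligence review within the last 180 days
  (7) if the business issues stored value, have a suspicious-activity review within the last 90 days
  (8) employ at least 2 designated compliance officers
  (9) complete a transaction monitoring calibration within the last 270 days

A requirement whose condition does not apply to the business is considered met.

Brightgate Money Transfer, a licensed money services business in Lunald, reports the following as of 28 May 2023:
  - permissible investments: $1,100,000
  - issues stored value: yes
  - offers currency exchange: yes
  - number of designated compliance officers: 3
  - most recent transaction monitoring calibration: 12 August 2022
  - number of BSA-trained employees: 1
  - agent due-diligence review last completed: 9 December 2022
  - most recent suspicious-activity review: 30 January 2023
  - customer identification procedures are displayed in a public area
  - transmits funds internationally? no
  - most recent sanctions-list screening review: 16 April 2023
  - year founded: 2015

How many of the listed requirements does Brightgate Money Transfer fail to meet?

1. customer identification procedures present → met
2. condition 'offers currency exchange' holds; BSA-trained employees 1 < 4 → not met
3. sanctions-list screening review 42 days ago vs limit 45 → met
4. condition 'transmits funds internationally' does not hold → requirement n/a → met
5. permissible investments $1,100,000 ≥ $875,000 → met
6. agent due-diligence review 170 days ago vs limit 180 → met
7. condition 'issues stored value' holds; suspicious-activity review 118 days ago vs limit 90 → not met
8. designated compliance officers 3 ≥ 2 → met
9. transaction monitoring calibration 289 days ago vs limit 270 → not met
Not met: 3 of 9

3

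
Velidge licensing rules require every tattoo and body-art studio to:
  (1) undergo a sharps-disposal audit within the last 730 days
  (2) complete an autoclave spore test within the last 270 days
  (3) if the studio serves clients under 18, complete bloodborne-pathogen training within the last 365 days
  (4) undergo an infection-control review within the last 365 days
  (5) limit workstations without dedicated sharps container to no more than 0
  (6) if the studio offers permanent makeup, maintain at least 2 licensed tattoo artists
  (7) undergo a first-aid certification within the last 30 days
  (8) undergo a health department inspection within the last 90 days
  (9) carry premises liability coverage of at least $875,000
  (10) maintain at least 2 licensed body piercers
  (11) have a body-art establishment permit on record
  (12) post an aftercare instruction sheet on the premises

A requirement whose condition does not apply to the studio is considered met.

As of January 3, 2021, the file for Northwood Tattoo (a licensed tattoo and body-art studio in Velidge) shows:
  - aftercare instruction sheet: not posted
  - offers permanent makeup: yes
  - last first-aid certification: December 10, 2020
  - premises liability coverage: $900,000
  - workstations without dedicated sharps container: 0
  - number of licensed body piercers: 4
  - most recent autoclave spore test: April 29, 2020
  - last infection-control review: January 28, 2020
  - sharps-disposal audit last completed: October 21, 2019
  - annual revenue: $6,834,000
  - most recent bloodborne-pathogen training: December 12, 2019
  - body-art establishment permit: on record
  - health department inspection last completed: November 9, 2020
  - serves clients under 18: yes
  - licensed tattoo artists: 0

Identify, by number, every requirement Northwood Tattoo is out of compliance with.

3, 6, 12

1. sharps-disposal audit 440 days ago vs limit 730 → met
2. autoclave spore test 249 days ago vs limit 270 → met
3. condition 'serves clients under 18' holds; bloodborne-pathogen training 388 days ago vs limit 365 → not met
4. infection-control review 341 days ago vs limit 365 → met
5. workstations without dedicated sharps container 0 ≤ 0 → met
6. condition 'offers permanent makeup' holds; licensed tattoo artists 0 < 2 → not met
7. first-aid certification 24 days ago vs limit 30 → met
8. health department inspection 55 days ago vs limit 90 → met
9. premises liability coverage $900,000 ≥ $875,000 → met
10. licensed body piercers 4 ≥ 2 → met
11. body-art establishment permit present → met
12. aftercare instruction sheet absent → not met
Not met: 3, 6, 12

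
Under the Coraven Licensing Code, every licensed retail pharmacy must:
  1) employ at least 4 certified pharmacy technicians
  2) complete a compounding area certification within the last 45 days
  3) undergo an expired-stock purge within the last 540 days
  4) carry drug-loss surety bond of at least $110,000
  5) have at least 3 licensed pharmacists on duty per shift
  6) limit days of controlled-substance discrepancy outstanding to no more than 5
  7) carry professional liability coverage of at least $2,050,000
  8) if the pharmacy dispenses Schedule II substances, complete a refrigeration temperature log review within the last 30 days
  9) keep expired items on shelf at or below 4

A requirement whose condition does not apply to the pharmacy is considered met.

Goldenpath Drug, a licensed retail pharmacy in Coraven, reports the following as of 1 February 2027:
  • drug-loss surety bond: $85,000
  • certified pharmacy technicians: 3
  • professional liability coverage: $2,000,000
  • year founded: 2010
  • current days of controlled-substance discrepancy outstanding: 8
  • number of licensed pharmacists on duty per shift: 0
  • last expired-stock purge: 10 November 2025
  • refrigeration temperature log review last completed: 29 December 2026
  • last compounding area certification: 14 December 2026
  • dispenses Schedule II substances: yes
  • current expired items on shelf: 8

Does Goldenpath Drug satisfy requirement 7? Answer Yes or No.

No

7. professional liability coverage $2,000,000 < $2,050,000 → not met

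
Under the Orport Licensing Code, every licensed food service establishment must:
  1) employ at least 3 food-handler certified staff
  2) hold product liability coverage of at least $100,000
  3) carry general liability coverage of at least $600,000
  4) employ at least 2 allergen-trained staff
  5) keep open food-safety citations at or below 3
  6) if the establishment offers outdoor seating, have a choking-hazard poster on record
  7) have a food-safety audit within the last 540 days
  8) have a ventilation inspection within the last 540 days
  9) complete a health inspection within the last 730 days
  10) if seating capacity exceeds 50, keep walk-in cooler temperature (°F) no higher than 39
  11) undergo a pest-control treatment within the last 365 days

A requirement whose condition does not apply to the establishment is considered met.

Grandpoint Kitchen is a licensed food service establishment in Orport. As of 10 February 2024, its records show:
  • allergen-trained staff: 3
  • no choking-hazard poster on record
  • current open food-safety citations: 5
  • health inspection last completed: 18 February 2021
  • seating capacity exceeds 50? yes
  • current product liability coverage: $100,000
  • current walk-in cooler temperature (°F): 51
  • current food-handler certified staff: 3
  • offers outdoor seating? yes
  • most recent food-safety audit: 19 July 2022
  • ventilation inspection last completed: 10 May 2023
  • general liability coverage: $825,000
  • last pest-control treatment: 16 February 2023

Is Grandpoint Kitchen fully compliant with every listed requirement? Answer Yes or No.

1. food-handler certified staff 3 ≥ 3 → met
2. product liability coverage $100,000 ≥ $100,000 → met
3. general liability coverage $825,000 ≥ $600,000 → met
4. allergen-trained staff 3 ≥ 2 → met
5. open food-safety citations 5 > 3 → not met
6. condition 'offers outdoor seating' holds; choking-hazard poster absent → not met
7. food-safety audit 571 days ago vs limit 540 → not met
8. ventilation inspection 276 days ago vs limit 540 → met
9. health inspection 1087 days ago vs limit 730 → not met
10. condition 'seating capacity exceeds 50' holds; walk-in cooler temperature (°F) 51 > 39 → not met
11. pest-control treatment 359 days ago vs limit 365 → met
Not met: 5, 6, 7, 9, 10

No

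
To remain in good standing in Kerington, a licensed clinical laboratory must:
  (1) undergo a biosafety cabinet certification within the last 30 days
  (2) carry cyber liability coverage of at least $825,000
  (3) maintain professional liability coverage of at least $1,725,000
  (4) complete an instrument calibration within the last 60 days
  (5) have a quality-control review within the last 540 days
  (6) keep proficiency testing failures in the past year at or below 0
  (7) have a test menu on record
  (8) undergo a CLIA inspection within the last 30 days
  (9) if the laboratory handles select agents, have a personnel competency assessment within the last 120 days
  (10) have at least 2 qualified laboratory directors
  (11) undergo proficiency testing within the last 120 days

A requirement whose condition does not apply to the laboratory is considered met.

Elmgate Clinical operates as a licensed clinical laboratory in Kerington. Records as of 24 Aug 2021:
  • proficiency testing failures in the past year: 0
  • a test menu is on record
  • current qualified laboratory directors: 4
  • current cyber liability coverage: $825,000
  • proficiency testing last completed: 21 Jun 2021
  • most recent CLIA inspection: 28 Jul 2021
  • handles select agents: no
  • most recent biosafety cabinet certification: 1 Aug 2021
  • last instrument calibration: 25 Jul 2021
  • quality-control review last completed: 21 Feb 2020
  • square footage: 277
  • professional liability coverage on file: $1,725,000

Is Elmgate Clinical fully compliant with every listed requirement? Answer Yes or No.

No

1. biosafety cabinet certification 23 days ago vs limit 30 → met
2. cyber liability coverage $825,000 ≥ $825,000 → met
3. professional liability coverage $1,725,000 ≥ $1,725,000 → met
4. instrument calibration 30 days ago vs limit 60 → met
5. quality-control review 550 days ago vs limit 540 → not met
6. proficiency testing failures in the past year 0 ≤ 0 → met
7. test menu present → met
8. CLIA inspection 27 days ago vs limit 30 → met
9. condition 'handles select agents' does not hold → requirement n/a → met
10. qualified laboratory directors 4 ≥ 2 → met
11. proficiency testing 64 days ago vs limit 120 → met
Not met: 5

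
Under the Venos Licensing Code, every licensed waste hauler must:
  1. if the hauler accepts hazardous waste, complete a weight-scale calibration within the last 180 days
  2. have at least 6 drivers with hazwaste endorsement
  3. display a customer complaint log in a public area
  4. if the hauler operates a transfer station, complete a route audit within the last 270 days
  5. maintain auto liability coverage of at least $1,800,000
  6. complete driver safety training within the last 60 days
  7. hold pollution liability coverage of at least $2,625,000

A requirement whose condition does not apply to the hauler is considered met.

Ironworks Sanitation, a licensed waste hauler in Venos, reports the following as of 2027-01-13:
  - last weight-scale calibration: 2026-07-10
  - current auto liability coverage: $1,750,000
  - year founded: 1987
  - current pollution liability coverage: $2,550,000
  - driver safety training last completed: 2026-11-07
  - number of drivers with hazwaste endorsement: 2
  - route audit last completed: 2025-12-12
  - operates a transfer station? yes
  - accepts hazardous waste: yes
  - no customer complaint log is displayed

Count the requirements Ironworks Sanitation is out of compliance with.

7

1. condition 'accepts hazardous waste' holds; weight-scale calibration 187 days ago vs limit 180 → not met
2. drivers with hazwaste endorsement 2 < 6 → not met
3. customer complaint log absent → not met
4. condition 'operates a transfer station' holds; route audit 397 days ago vs limit 270 → not met
5. auto liability coverage $1,750,000 < $1,800,000 → not met
6. driver safety training 67 days ago vs limit 60 → not met
7. pollution liability coverage $2,550,000 < $2,625,000 → not met
Not met: 7 of 7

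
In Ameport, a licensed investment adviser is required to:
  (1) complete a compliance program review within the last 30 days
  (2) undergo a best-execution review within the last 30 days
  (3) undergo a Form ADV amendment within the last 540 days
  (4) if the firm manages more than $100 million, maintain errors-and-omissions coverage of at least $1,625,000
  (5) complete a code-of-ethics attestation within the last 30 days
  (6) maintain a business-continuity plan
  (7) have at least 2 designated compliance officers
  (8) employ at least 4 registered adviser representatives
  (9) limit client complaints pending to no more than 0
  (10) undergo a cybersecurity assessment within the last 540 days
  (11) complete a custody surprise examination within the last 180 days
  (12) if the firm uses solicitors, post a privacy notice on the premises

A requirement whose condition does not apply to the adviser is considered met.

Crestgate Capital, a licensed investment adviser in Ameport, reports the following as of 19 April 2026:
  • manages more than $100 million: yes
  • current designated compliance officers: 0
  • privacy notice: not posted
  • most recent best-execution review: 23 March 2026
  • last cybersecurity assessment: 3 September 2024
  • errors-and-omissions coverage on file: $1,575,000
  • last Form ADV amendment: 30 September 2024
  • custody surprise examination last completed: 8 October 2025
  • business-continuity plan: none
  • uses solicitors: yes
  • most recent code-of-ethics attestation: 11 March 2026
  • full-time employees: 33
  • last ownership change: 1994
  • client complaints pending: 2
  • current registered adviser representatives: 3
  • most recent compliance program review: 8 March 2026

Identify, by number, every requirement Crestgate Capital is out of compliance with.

1. compliance program review 42 days ago vs limit 30 → not met
2. best-execution review 27 days ago vs limit 30 → met
3. Form ADV amendment 566 days ago vs limit 540 → not met
4. condition 'manages more than $100 million' holds; errors-and-omissions coverage $1,575,000 < $1,625,000 → not met
5. code-of-ethics attestation 39 days ago vs limit 30 → not met
6. business-continuity plan absent → not met
7. designated compliance officers 0 < 2 → not met
8. registered adviser representatives 3 < 4 → not met
9. client complaints pending 2 > 0 → not met
10. cybersecurity assessment 593 days ago vs limit 540 → not met
11. custody surprise examination 193 days ago vs limit 180 → not met
12. condition 'uses solicitors' holds; privacy notice absent → not met
Not met: 1, 3, 4, 5, 6, 7, 8, 9, 10, 11, 12

1, 3, 4, 5, 6, 7, 8, 9, 10, 11, 12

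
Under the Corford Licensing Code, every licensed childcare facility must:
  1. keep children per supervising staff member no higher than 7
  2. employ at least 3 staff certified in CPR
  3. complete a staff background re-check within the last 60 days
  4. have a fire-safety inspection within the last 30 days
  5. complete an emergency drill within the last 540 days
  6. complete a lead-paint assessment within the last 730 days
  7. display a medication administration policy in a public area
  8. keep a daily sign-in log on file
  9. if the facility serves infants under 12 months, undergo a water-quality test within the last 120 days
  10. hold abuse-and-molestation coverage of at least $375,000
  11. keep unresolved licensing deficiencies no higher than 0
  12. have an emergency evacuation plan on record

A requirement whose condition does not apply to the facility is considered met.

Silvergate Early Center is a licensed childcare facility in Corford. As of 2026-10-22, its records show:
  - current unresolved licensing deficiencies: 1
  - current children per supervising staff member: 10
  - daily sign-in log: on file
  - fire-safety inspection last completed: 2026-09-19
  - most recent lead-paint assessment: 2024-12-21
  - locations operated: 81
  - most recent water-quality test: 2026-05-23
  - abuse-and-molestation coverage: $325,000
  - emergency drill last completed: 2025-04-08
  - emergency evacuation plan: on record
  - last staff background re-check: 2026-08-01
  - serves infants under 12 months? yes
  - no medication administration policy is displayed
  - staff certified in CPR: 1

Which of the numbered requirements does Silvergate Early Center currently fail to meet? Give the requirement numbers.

1. children per supervising staff member 10 > 7 → not met
2. staff certified in CPR 1 < 3 → not met
3. staff background re-check 82 days ago vs limit 60 → not met
4. fire-safety inspection 33 days ago vs limit 30 → not met
5. emergency drill 562 days ago vs limit 540 → not met
6. lead-paint assessment 670 days ago vs limit 730 → met
7. medication administration policy absent → not met
8. daily sign-in log present → met
9. condition 'serves infants under 12 months' holds; water-quality test 152 days ago vs limit 120 → not met
10. abuse-and-molestation coverage $325,000 < $375,000 → not met
11. unresolved licensing deficiencies 1 > 0 → not met
12. emergency evacuation plan present → met
Not met: 1, 2, 3, 4, 5, 7, 9, 10, 11

1, 2, 3, 4, 5, 7, 9, 10, 11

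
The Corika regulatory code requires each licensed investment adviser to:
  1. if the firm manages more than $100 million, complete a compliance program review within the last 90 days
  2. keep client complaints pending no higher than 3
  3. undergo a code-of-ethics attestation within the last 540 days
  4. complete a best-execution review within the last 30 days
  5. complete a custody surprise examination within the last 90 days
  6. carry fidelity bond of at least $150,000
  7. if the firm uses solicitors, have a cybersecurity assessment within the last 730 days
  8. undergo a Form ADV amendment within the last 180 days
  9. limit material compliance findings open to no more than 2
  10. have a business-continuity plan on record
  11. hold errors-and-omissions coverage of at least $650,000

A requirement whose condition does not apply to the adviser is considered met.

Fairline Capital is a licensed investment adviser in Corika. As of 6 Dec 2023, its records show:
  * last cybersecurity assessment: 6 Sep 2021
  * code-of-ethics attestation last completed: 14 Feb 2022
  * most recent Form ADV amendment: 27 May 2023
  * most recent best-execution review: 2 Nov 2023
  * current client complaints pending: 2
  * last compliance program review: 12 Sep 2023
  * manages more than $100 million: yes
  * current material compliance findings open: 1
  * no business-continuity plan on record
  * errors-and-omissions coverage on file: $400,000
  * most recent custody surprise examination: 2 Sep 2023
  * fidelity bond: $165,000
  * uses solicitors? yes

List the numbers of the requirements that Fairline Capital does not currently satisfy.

1. condition 'manages more than $100 million' holds; compliance program review 85 days ago vs limit 90 → met
2. client complaints pending 2 ≤ 3 → met
3. code-of-ethics attestation 660 days ago vs limit 540 → not met
4. best-execution review 34 days ago vs limit 30 → not met
5. custody surprise examination 95 days ago vs limit 90 → not met
6. fidelity bond $165,000 ≥ $150,000 → met
7. condition 'uses solicitors' holds; cybersecurity assessment 821 days ago vs limit 730 → not met
8. Form ADV amendment 193 days ago vs limit 180 → not met
9. material compliance findings open 1 ≤ 2 → met
10. business-continuity plan absent → not met
11. errors-and-omissions coverage $400,000 < $650,000 → not met
Not met: 3, 4, 5, 7, 8, 10, 11

3, 4, 5, 7, 8, 10, 11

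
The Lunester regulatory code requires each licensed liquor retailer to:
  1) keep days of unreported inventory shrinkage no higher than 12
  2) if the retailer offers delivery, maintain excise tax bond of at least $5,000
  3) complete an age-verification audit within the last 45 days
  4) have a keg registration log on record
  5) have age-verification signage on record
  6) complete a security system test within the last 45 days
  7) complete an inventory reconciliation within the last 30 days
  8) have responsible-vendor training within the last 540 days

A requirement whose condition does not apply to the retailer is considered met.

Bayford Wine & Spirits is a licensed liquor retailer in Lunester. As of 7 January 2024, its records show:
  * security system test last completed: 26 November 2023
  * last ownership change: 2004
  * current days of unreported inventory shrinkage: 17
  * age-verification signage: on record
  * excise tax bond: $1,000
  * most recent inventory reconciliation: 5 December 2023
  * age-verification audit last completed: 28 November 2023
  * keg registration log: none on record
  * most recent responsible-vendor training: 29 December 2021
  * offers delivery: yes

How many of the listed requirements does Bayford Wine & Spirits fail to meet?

5

1. days of unreported inventory shrinkage 17 > 12 → not met
2. condition 'offers delivery' holds; excise tax bond $1,000 < $5,000 → not met
3. age-verification audit 40 days ago vs limit 45 → met
4. keg registration log absent → not met
5. age-verification signage present → met
6. security system test 42 days ago vs limit 45 → met
7. inventory reconciliation 33 days ago vs limit 30 → not met
8. responsible-vendor training 739 days ago vs limit 540 → not met
Not met: 5 of 8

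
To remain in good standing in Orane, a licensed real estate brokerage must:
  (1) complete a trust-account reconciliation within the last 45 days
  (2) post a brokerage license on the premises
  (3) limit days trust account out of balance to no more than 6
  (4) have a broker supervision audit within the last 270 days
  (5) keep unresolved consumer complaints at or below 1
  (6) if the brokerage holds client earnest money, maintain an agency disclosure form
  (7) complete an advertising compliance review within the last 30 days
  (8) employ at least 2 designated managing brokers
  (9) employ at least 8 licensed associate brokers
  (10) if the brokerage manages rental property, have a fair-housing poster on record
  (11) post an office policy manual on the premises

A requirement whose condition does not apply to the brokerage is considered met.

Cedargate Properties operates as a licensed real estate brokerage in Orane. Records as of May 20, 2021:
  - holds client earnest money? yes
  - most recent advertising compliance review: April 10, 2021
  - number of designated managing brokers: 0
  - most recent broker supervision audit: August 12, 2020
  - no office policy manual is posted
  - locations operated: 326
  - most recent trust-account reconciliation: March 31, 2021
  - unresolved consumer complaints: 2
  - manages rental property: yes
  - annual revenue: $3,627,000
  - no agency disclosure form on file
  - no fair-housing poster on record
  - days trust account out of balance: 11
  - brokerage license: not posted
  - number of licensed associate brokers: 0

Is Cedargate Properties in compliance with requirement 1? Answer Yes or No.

No

1. trust-account reconciliation 50 days ago vs limit 45 → not met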